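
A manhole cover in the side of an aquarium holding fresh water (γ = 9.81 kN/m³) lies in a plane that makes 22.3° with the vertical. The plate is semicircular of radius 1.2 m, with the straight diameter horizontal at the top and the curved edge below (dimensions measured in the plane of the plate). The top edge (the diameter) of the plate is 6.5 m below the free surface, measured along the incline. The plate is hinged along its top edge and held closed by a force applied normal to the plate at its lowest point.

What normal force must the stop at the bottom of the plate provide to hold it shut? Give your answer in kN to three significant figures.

γ = 9.81 kN/m³.
The plate makes 22.3° with the vertical, i.e. θ = 90° − 22.3° = 67.7° to the horizontal. Measuring y along the incline from the free-surface line, vertical depth h = y·sinθ with sinθ = 0.925210.
The centroid of a semicircle lies 4r/(3π) = 0.509296 m from the diameter, here below the top edge, so y_c = 6.5 + 0.509296 = 7.0093 m and h_c = 7.0093 × 0.925210 = 6.48507 m.
A = πr²/2 = π × 1.2²/2 = 2.26195 m².
Resultant F = γ·h_c·A = 9.81 × 6.48507 × 2.26195 = 143.902 kN.
I_c = (π/8 − 8/(9π))·r⁴ = 0.109757 × 1.2⁴ = 0.227592 m⁴.
Centre of pressure: y_p = y_c + I_c/(y_c·A) = 7.0093 + 0.227592/(7.0093 × 2.26195) = 7.0093 + 0.0143549 = 7.02365 m along the plane.
The resultant acts 0.509296 + 0.0143549 = 0.523651 m (along the plate) below the hinge at the top edge, so the moment about the hinge is M = F × 0.523651 = 143.902 × 0.523651 = 75.3544 kN·m.
A normal force at the bottom, 1.2 m from the hinge, must supply this moment: P = 75.3544/1.2 = 62.7953 kN.

P ≈ 62.8 kN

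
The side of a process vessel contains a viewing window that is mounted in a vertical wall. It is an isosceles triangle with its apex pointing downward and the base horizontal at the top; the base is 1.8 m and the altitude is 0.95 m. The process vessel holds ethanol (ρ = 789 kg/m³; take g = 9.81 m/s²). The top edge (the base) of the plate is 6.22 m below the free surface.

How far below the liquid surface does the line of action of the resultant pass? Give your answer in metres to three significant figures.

γ = ρg = 789 × 9.81 / 1000 = 7.74009 kN/m³.
With the apex down, the centroid sits h/3 = 0.95/3 = 0.316667 m below the base (the top edge), so the centroid depth is h_c = 6.22 + 0.316667 = 6.53667 m.
A = ½ × 1.8 × 0.95 = 0.855 m².
Resultant F = γ·h_c·A = 7.74009 × 6.53667 × 0.855 = 43.2582 kN.
I_c = b·h³/36 = 1.8 × 0.95³/36 = 0.0428687 m⁴.
Centre of pressure: y_p = y_c + I_c/(y_c·A) = 6.53667 + 0.0428687/(6.53667 × 0.855) = 6.53667 + 0.00767039 = 6.54434 m along the plane.

h_p = 6.54 m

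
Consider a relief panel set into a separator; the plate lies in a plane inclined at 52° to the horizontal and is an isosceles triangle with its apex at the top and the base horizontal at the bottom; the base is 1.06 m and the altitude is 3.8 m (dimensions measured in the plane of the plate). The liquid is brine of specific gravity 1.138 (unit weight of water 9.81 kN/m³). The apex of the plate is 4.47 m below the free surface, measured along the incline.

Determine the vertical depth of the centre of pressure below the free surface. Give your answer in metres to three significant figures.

h_p = 5.61 m

γ = 1.138 × 9.81 = 11.16378 kN/m³.
Let θ = 52° be the plate's angle to the horizontal; measure y along the incline from where the plane meets the free surface. Vertical depth h = y·sinθ with sinθ = 0.788011.
With the apex up, the centroid sits 2h/3 = 2 × 3.8/3 = 2.53333 m below the apex, so y_c = 4.47 + 2.53333 = 7.00333 m and h_c = 7.00333 × 0.788011 = 5.5187 m.
A = ½ × 1.06 × 3.8 = 2.014 m².
Resultant F = γ·h_c·A = 11.16378 × 5.5187 × 2.014 = 124.082 kN.
I_c = b·h³/36 = 1.06 × 3.8³/36 = 1.61568 m⁴.
Centre of pressure: y_p = y_c + I_c/(y_c·A) = 7.00333 + 1.61568/(7.00333 × 2.014) = 7.00333 + 0.114549 = 7.11788 m along the plane.
Vertically, h_p = y_p·sinθ = 7.11788 × 0.788011 = 5.60897 m.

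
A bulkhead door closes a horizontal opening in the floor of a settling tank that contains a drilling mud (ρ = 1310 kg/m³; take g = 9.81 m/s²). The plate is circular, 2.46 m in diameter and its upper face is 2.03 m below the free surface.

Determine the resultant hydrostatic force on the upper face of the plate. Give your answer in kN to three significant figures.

γ = ρg = 1310 × 9.81 / 1000 = 12.8511 kN/m³.
The plate is horizontal, so pressure is uniform at p = γ·h = 12.8511 × 2.03 = 26.0877 kN/m².
A = π(1.23)² = 4.75292 m².
F = p·A = 26.0877 × 4.75292 = 123.993 kN.

F ≈ 124 kN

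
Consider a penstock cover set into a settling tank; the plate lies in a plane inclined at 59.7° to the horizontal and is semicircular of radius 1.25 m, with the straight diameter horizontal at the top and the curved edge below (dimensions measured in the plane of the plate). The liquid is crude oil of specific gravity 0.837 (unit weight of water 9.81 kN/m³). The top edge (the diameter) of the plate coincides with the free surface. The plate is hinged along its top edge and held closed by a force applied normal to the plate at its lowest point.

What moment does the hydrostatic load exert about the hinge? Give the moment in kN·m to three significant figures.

M ≈ 6.80 kN·m

γ = 0.837 × 9.81 = 8.21097 kN/m³.
Let θ = 59.7° be the plate's angle to the horizontal; measure y along the incline from where the plane meets the free surface. Vertical depth h = y·sinθ with sinθ = 0.863396.
The centroid of a semicircle lies 4r/(3π) = 0.530516 m from the diameter, here below the top edge, so y_c = 0.530516 m and h_c = 0.530516 × 0.863396 = 0.458045 m.
A = πr²/2 = π × 1.25²/2 = 2.45437 m².
Resultant F = γ·h_c·A = 8.21097 × 0.458045 × 2.45437 = 9.23087 kN.
I_c = (π/8 − 8/(9π))·r⁴ = 0.109757 × 1.25⁴ = 0.267961 m⁴.
Centre of pressure: y_p = y_c + I_c/(y_c·A) = 0.530516 + 0.267961/(0.530516 × 2.45437) = 0.530516 + 0.205794 = 0.73631 m along the plane.
The resultant acts 0.530516 + 0.205794 = 0.73631 m (along the plate) below the hinge at the top edge, so the moment about the hinge is M = F × 0.73631 = 9.23087 × 0.73631 = 6.79678 kN·m.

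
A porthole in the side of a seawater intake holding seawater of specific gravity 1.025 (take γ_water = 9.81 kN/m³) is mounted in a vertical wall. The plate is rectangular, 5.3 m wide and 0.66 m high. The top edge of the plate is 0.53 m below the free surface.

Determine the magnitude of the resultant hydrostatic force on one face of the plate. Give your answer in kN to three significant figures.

F ≈ 30.2 kN

γ = 1.025 × 9.81 = 10.05525 kN/m³.
The centroid lies 0.66/2 = 0.33 m below the top edge, so the centroid depth is h_c = 0.53 + 0.33 = 0.86 m.
A = 5.3 × 0.66 = 3.498 m².
Resultant F = γ·h_c·A = 10.05525 × 0.86 × 3.498 = 30.249 kN.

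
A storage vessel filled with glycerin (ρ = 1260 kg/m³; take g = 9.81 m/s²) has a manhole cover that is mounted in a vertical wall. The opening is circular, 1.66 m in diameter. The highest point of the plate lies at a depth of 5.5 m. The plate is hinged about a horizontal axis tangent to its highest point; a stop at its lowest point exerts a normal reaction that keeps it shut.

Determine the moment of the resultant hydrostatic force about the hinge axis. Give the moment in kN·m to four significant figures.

γ = ρg = 1260 × 9.81 / 1000 = 12.3606 kN/m³.
The centroid is at the centre, 0.83 m below the top of the plate, so the centroid depth is h_c = 5.5 + 0.83 = 6.33 m.
A = π(0.83)² = 2.16424 m².
Resultant F = γ·h_c·A = 12.3606 × 6.33 × 2.16424 = 169.336 kN.
I_c = πr⁴/4 = π × 0.83⁴/4 = 0.372737 m⁴.
Centre of pressure: y_p = y_c + I_c/(y_c·A) = 6.33 + 0.372737/(6.33 × 2.16424) = 6.33 + 0.0272078 = 6.35721 m along the plane.
The resultant acts 0.83 + 0.0272078 = 0.857208 m (along the plate) below the hinge at the top edge, so the moment about the hinge is M = F × 0.857208 = 169.336 × 0.857208 = 145.156 kN·m.

M ≈ 145.2 kN·m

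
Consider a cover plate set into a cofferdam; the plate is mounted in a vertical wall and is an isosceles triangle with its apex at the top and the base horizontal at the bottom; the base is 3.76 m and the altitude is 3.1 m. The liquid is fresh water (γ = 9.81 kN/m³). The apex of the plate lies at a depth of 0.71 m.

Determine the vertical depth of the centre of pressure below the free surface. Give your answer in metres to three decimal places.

h_p = 2.969 m

γ = 9.81 kN/m³.
With the apex up, the centroid sits 2h/3 = 2 × 3.1/3 = 2.06667 m below the apex, so the centroid depth is h_c = 0.71 + 2.06667 = 2.77667 m.
A = ½ × 3.76 × 3.1 = 5.828 m².
Resultant F = γ·h_c·A = 9.81 × 2.77667 × 5.828 = 158.75 kN.
I_c = b·h³/36 = 3.76 × 3.1³/36 = 3.1115 m⁴.
Centre of pressure: y_p = y_c + I_c/(y_c·A) = 2.77667 + 3.1115/(2.77667 × 5.828) = 2.77667 + 0.192276 = 2.96895 m along the plane.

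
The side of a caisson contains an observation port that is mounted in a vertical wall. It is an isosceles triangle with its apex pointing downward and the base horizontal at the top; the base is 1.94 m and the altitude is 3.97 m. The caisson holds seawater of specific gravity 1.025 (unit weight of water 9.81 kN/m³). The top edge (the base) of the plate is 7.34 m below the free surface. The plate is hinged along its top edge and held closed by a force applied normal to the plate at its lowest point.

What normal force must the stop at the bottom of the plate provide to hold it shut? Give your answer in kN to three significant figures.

γ = 1.025 × 9.81 = 10.05525 kN/m³.
With the apex down, the centroid sits h/3 = 3.97/3 = 1.32333 m below the base (the top edge), so the centroid depth is h_c = 7.34 + 1.32333 = 8.66333 m.
A = ½ × 1.94 × 3.97 = 3.8509 m².
Resultant F = γ·h_c·A = 10.05525 × 8.66333 × 3.8509 = 335.459 kN.
I_c = b·h³/36 = 1.94 × 3.97³/36 = 3.37187 m⁴.
Centre of pressure: y_p = y_c + I_c/(y_c·A) = 8.66333 + 3.37187/(8.66333 × 3.8509) = 8.66333 + 0.10107 = 8.7644 m along the plane.
The resultant acts 1.32333 + 0.10107 = 1.4244 m (along the plate) below the hinge at the top edge, so the moment about the hinge is M = F × 1.4244 = 335.459 × 1.4244 = 477.828 kN·m.
A normal force at the bottom, 3.97 m from the hinge, must supply this moment: P = 477.828/3.97 = 120.36 kN.

P ≈ 120 kN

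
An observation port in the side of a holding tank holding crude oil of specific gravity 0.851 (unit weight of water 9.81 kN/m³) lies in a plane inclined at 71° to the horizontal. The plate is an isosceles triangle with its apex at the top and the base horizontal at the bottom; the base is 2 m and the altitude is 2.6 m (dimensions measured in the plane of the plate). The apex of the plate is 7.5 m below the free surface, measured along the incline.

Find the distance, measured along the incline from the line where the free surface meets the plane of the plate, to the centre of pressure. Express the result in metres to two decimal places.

y_p = 9.27 m

γ = 0.851 × 9.81 = 8.34831 kN/m³.
Let θ = 71° be the plate's angle to the horizontal; measure y along the incline from where the plane meets the free surface. Vertical depth h = y·sinθ with sinθ = 0.945519.
With the apex up, the centroid sits 2h/3 = 2 × 2.6/3 = 1.73333 m below the apex, so y_c = 7.5 + 1.73333 = 9.23333 m and h_c = 9.23333 × 0.945519 = 8.73029 m.
A = ½ × 2 × 2.6 = 2.6 m².
Resultant F = γ·h_c·A = 8.34831 × 8.73029 × 2.6 = 189.496 kN.
I_c = b·h³/36 = 2 × 2.6³/36 = 0.976444 m⁴.
Centre of pressure: y_p = y_c + I_c/(y_c·A) = 9.23333 + 0.976444/(9.23333 × 2.6) = 9.23333 + 0.0406739 = 9.274 m along the plane.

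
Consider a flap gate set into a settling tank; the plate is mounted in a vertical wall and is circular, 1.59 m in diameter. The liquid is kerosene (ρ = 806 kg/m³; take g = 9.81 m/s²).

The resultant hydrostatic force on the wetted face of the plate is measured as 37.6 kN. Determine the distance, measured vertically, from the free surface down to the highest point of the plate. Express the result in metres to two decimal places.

γ = ρg = 806 × 9.81 / 1000 = 7.90686 kN/m³.
A = π(0.795)² = 1.98557 m².
From F = γ·h_c·A, the centroid depth is h_c = 37.6/(7.90686 × 1.98557) = 2.39496 m.
The centroid is at the centre, 0.795 m below the top of the plate, so the highest point sits at h_top = 2.39496 − 0.795 = 1.59996 m below the surface.

d_top ≈ 1.60 m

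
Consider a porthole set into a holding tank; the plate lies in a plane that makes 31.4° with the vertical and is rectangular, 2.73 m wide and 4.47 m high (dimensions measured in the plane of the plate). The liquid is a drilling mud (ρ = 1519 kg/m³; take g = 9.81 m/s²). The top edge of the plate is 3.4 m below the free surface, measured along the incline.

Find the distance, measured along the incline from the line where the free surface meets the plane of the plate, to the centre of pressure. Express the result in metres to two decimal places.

y_p = 5.93 m

γ = ρg = 1519 × 9.81 / 1000 = 14.90139 kN/m³.
The plate makes 31.4° with the vertical, i.e. θ = 90° − 31.4° = 58.6° to the horizontal. Measuring y along the incline from the free-surface line, vertical depth h = y·sinθ with sinθ = 0.853551.
The centroid lies 4.47/2 = 2.235 m below the top edge, so y_c = 3.4 + 2.235 = 5.635 m and h_c = 5.635 × 0.853551 = 4.80976 m.
A = 2.73 × 4.47 = 12.2031 m².
Resultant F = γ·h_c·A = 14.90139 × 4.80976 × 12.2031 = 874.622 kN.
I_c = b·h³/12 = 2.73 × 4.47³/12 = 20.3191 m⁴.
Centre of pressure: y_p = y_c + I_c/(y_c·A) = 5.635 + 20.3191/(5.635 × 12.2031) = 5.635 + 0.295488 = 5.93049 m along the plane.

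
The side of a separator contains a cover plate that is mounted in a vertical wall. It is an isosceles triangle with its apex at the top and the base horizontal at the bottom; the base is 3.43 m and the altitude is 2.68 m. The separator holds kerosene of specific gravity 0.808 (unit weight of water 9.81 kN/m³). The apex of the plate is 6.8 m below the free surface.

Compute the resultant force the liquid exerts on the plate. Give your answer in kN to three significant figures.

γ = 0.808 × 9.81 = 7.92648 kN/m³.
With the apex up, the centroid sits 2h/3 = 2 × 2.68/3 = 1.78667 m below the apex, so the centroid depth is h_c = 6.8 + 1.78667 = 8.58667 m.
A = ½ × 3.43 × 2.68 = 4.5962 m².
Resultant F = γ·h_c·A = 7.92648 × 8.58667 × 4.5962 = 312.827 kN.

F ≈ 313 kN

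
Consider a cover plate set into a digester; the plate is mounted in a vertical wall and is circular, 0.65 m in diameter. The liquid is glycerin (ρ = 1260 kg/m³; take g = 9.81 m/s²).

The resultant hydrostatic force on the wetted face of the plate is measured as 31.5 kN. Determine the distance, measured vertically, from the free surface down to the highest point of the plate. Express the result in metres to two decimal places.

d_top ≈ 7.35 m

γ = ρg = 1260 × 9.81 / 1000 = 12.3606 kN/m³.
A = π(0.325)² = 0.331831 m².
From F = γ·h_c·A, the centroid depth is h_c = 31.5/(12.3606 × 0.331831) = 7.67987 m.
The centroid is at the centre, 0.325 m below the top of the plate, so the highest point sits at h_top = 7.67987 − 0.325 = 7.35487 m below the surface.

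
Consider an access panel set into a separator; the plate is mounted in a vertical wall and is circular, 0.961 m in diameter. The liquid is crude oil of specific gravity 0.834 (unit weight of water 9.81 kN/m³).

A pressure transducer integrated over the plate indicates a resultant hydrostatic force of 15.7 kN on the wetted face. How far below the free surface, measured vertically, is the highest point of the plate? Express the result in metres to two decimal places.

γ = 0.834 × 9.81 = 8.18154 kN/m³.
A = π(0.4805)² = 0.725332 m².
From F = γ·h_c·A, the centroid depth is h_c = 15.7/(8.18154 × 0.725332) = 2.64562 m.
The centroid is at the centre, 0.4805 m below the top of the plate, so the highest point sits at h_top = 2.64562 − 0.4805 = 2.16512 m below the surface.

d_top ≈ 2.17 m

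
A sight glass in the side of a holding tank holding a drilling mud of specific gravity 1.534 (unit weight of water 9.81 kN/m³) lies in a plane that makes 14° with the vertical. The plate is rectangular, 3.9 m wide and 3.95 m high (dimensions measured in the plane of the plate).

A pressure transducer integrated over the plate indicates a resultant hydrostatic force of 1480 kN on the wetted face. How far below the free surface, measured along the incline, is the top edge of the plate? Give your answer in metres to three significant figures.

γ = 1.534 × 9.81 = 15.04854 kN/m³.
A = 3.9 × 3.95 = 15.405 m².
From F = γ·h_c·A, the centroid depth is h_c = 1480/(15.04854 × 15.405) = 6.38419 m.
The plate makes 14° with the vertical, i.e. θ = 90° − 14° = 76° to the horizontal. Measuring y along the incline from the free-surface line, vertical depth h = y·sinθ with sinθ = 0.970296.
Along the incline, y_c = h_c/sinθ = 6.38419/0.970296 = 6.57963 m.
The centroid lies 3.95/2 = 1.975 m below the top edge, so the top edge sits at y_top = 6.57963 − 1.975 = 4.60463 m along the incline.

y_top ≈ 4.60 m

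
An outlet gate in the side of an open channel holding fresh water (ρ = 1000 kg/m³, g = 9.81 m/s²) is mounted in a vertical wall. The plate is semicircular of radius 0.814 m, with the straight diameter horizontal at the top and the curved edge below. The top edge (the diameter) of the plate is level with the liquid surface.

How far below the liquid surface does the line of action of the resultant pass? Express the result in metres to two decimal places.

γ = ρg = 1000 × 9.81 = 9810 N/m³ = 9.81 kN/m³.
The centroid of a semicircle lies 4r/(3π) = 0.345472 m from the diameter, here below the top edge, so the centroid depth is h_c = 0.345472 m.
A = πr²/2 = π × 0.814²/2 = 1.0408 m².
Resultant F = γ·h_c·A = 9.81 × 0.345472 × 1.0408 = 3.52735 kN.
I_c = (π/8 − 8/(9π))·r⁴ = 0.109757 × 0.814⁴ = 0.048187 m⁴.
Centre of pressure: y_p = y_c + I_c/(y_c·A) = 0.345472 + 0.048187/(0.345472 × 1.0408) = 0.345472 + 0.134014 = 0.479486 m along the plane.

h_p = 0.48 m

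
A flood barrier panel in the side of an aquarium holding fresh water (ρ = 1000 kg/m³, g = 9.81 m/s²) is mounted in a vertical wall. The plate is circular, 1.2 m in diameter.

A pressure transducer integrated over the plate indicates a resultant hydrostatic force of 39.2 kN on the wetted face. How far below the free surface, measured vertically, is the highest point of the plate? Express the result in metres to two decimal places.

d_top ≈ 2.93 m

γ = ρg = 1000 × 9.81 = 9810 N/m³ = 9.81 kN/m³.
A = π(0.6)² = 1.13097 m².
From F = γ·h_c·A, the centroid depth is h_c = 39.2/(9.81 × 1.13097) = 3.53318 m.
The centroid is at the centre, 0.6 m below the top of the plate, so the highest point sits at h_top = 3.53318 − 0.6 = 2.93318 m below the surface.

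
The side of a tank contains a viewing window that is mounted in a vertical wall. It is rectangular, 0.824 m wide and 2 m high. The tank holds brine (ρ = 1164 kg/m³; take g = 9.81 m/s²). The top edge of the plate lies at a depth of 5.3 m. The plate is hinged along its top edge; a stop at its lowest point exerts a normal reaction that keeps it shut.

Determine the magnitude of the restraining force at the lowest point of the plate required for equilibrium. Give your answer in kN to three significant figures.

P ≈ 62.4 kN

γ = ρg = 1164 × 9.81 / 1000 = 11.41884 kN/m³.
The centroid lies 2/2 = 1 m below the top edge, so the centroid depth is h_c = 5.3 + 1 = 6.3 m.
A = 0.824 × 2 = 1.648 m².
Resultant F = γ·h_c·A = 11.41884 × 6.3 × 1.648 = 118.555 kN.
I_c = b·h³/12 = 0.824 × 2³/12 = 0.549333 m⁴.
Centre of pressure: y_p = y_c + I_c/(y_c·A) = 6.3 + 0.549333/(6.3 × 1.648) = 6.3 + 0.05291 = 6.35291 m along the plane.
The resultant acts 1 + 0.05291 = 1.05291 m (along the plate) below the hinge at the top edge, so the moment about the hinge is M = F × 1.05291 = 118.555 × 1.05291 = 124.828 kN·m.
A normal force at the bottom, 2 m from the hinge, must supply this moment: P = 124.828/2 = 62.414 kN.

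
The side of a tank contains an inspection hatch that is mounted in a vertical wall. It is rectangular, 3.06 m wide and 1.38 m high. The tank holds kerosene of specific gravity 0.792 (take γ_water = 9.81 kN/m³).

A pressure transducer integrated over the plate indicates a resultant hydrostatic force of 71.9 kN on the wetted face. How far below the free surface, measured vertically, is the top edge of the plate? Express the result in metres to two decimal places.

γ = 0.792 × 9.81 = 7.76952 kN/m³.
A = 3.06 × 1.38 = 4.2228 m².
From F = γ·h_c·A, the centroid depth is h_c = 71.9/(7.76952 × 4.2228) = 2.19146 m.
The centroid lies 1.38/2 = 0.69 m below the top edge, so the top edge sits at h_top = 2.19146 − 0.69 = 1.50146 m below the surface.

d_top ≈ 1.50 m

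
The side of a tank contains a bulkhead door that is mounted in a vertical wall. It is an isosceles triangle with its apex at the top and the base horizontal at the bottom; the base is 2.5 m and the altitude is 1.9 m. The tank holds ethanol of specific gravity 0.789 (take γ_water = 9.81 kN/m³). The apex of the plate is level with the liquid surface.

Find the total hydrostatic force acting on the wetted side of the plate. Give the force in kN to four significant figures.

γ = 0.789 × 9.81 = 7.74009 kN/m³.
With the apex up, the centroid sits 2h/3 = 2 × 1.9/3 = 1.26667 m below the apex, so the centroid depth is h_c = 1.26667 m.
A = ½ × 2.5 × 1.9 = 2.375 m².
Resultant F = γ·h_c·A = 7.74009 × 1.26667 × 2.375 = 23.2848 kN.

F ≈ 23.28 kN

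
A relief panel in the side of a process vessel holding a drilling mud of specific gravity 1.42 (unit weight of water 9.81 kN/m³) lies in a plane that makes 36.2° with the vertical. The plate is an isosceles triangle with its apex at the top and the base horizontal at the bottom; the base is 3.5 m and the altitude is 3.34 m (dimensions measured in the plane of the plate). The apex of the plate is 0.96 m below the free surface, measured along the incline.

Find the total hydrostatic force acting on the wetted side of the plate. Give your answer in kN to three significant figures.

F ≈ 209 kN

γ = 1.42 × 9.81 = 13.9302 kN/m³.
The plate makes 36.2° with the vertical, i.e. θ = 90° − 36.2° = 53.8° to the horizontal. Measuring y along the incline from the free-surface line, vertical depth h = y·sinθ with sinθ = 0.806960.
With the apex up, the centroid sits 2h/3 = 2 × 3.34/3 = 2.22667 m below the apex, so y_c = 0.96 + 2.22667 = 3.18667 m and h_c = 3.18667 × 0.806960 = 2.57152 m.
A = ½ × 3.5 × 3.34 = 5.845 m².
Resultant F = γ·h_c·A = 13.9302 × 2.57152 × 5.845 = 209.378 kN.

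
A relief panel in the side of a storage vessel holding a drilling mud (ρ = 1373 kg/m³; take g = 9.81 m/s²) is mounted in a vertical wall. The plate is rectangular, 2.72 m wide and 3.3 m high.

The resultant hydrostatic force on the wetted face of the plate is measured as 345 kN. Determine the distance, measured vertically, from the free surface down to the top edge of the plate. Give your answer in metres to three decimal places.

γ = ρg = 1373 × 9.81 / 1000 = 13.46913 kN/m³.
A = 2.72 × 3.3 = 8.976 m².
From F = γ·h_c·A, the centroid depth is h_c = 345/(13.46913 × 8.976) = 2.85362 m.
The centroid lies 3.3/2 = 1.65 m below the top edge, so the top edge sits at h_top = 2.85362 − 1.65 = 1.20362 m below the surface.

d_top ≈ 1.204 m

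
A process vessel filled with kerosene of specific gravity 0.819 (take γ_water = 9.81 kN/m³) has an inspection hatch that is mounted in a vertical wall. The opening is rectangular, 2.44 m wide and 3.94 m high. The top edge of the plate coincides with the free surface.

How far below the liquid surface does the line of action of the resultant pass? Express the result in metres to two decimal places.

h_p = 2.63 m

γ = 0.819 × 9.81 = 8.03439 kN/m³.
The centroid lies 3.94/2 = 1.97 m below the top edge, so the centroid depth is h_c = 1.97 m.
A = 2.44 × 3.94 = 9.6136 m².
Resultant F = γ·h_c·A = 8.03439 × 1.97 × 9.6136 = 152.162 kN.
I_c = b·h³/12 = 2.44 × 3.94³/12 = 12.4365 m⁴.
Centre of pressure: y_p = y_c + I_c/(y_c·A) = 1.97 + 12.4365/(1.97 × 9.6136) = 1.97 + 0.656668 = 2.62667 m along the plane.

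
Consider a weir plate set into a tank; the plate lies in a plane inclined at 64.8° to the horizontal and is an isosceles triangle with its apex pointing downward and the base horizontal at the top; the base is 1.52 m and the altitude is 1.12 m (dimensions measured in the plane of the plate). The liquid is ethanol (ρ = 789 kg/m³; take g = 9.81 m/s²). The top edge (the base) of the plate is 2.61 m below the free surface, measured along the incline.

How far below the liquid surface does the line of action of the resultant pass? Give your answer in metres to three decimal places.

h_p = 2.721 m

γ = ρg = 789 × 9.81 / 1000 = 7.74009 kN/m³.
Let θ = 64.8° be the plate's angle to the horizontal; measure y along the incline from where the plane meets the free surface. Vertical depth h = y·sinθ with sinθ = 0.904827.
With the apex down, the centroid sits h/3 = 1.12/3 = 0.373333 m below the base (the top edge), so y_c = 2.61 + 0.373333 = 2.98333 m and h_c = 2.98333 × 0.904827 = 2.6994 m.
A = ½ × 1.52 × 1.12 = 0.8512 m².
Resultant F = γ·h_c·A = 7.74009 × 2.6994 × 0.8512 = 17.7846 kN.
I_c = b·h³/36 = 1.52 × 1.12³/36 = 0.0593192 m⁴.
Centre of pressure: y_p = y_c + I_c/(y_c·A) = 2.98333 + 0.0593192/(2.98333 × 0.8512) = 2.98333 + 0.0233594 = 3.00669 m along the plane.
Vertically, h_p = y_p·sinθ = 3.00669 × 0.904827 = 2.72053 m.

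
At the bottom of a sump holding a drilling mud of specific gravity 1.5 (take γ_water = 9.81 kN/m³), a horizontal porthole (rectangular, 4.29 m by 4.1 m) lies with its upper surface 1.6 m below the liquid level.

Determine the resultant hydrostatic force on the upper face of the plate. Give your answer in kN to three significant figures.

F ≈ 414 kN

γ = 1.5 × 9.81 = 14.715 kN/m³.
The plate is horizontal, so pressure is uniform at p = γ·h = 14.715 × 1.6 = 23.544 kN/m².
A = 4.29 × 4.1 = 17.589 m².
F = p·A = 23.544 × 17.589 = 414.115 kN.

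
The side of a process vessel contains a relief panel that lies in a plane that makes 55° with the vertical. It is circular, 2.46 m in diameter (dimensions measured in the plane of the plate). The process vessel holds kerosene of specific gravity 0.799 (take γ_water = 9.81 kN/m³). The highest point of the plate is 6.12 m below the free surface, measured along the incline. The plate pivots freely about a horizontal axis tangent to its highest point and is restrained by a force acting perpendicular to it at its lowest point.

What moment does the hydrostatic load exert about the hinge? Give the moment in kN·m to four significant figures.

M ≈ 201.3 kN·m

γ = 0.799 × 9.81 = 7.83819 kN/m³.
The plate makes 55° with the vertical, i.e. θ = 90° − 55° = 35° to the horizontal. Measuring y along the incline from the free-surface line, vertical depth h = y·sinθ with sinθ = 0.573576.
The centroid is at the centre, 1.23 m below the top of the plate, so y_c = 6.12 + 1.23 = 7.35 m and h_c = 7.35 × 0.573576 = 4.21578 m.
A = π(1.23)² = 4.75292 m².
Resultant F = γ·h_c·A = 7.83819 × 4.21578 × 4.75292 = 157.056 kN.
I_c = πr⁴/4 = π × 1.23⁴/4 = 1.79767 m⁴.
Centre of pressure: y_p = y_c + I_c/(y_c·A) = 7.35 + 1.79767/(7.35 × 4.75292) = 7.35 + 0.0514591 = 7.40146 m along the plane.
The resultant acts 1.23 + 0.0514591 = 1.28146 m (along the plate) below the hinge at the top edge, so the moment about the hinge is M = F × 1.28146 = 157.056 × 1.28146 = 201.261 kN·m.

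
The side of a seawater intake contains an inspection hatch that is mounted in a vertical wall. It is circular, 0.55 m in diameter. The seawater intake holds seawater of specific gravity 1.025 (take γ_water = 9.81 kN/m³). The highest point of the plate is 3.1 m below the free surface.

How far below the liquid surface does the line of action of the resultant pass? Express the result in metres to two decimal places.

γ = 1.025 × 9.81 = 10.05525 kN/m³.
The centroid is at the centre, 0.275 m below the top of the plate, so the centroid depth is h_c = 3.1 + 0.275 = 3.375 m.
A = π(0.275)² = 0.237583 m².
Resultant F = γ·h_c·A = 10.05525 × 3.375 × 0.237583 = 8.06273 kN.
I_c = πr⁴/4 = π × 0.275⁴/4 = 0.0044918 m⁴.
Centre of pressure: y_p = y_c + I_c/(y_c·A) = 3.375 + 0.0044918/(3.375 × 0.237583) = 3.375 + 0.00560185 = 3.3806 m along the plane.

h_p = 3.38 m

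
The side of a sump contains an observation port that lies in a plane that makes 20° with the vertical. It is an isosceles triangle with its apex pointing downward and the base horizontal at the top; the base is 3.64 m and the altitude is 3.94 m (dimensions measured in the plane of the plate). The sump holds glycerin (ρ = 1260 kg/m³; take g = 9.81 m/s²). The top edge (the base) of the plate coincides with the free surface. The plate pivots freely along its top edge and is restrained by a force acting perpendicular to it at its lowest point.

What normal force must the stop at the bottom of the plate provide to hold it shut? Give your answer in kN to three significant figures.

γ = ρg = 1260 × 9.81 / 1000 = 12.3606 kN/m³.
The plate makes 20° with the vertical, i.e. θ = 90° − 20° = 70° to the horizontal. Measuring y along the incline from the free-surface line, vertical depth h = y·sinθ with sinθ = 0.939693.
With the apex down, the centroid sits h/3 = 3.94/3 = 1.31333 m below the base (the top edge), so y_c = 1.31333 m and h_c = 1.31333 × 0.939693 = 1.23413 m.
A = ½ × 3.64 × 3.94 = 7.1708 m².
Resultant F = γ·h_c·A = 12.3606 × 1.23413 × 7.1708 = 109.388 kN.
I_c = b·h³/36 = 3.64 × 3.94³/36 = 6.18426 m⁴.
Centre of pressure: y_p = y_c + I_c/(y_c·A) = 1.31333 + 6.18426/(1.31333 × 7.1708) = 1.31333 + 0.656669 = 1.97 m along the plane.
The resultant acts 1.31333 + 0.656669 = 1.97 m (along the plate) below the hinge at the top edge, so the moment about the hinge is M = F × 1.97 = 109.388 × 1.97 = 215.494 kN·m.
A normal force at the bottom, 3.94 m from the hinge, must supply this moment: P = 215.494/3.94 = 54.6939 kN.

P ≈ 54.7 kN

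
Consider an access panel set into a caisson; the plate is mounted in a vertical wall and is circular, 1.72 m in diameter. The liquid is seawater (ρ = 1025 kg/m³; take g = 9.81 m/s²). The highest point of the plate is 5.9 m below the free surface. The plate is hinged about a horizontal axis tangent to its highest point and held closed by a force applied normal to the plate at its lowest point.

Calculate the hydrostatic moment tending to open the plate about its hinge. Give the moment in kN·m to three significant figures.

M ≈ 140 kN·m

γ = ρg = 1025 × 9.81 / 1000 = 10.05525 kN/m³.
The centroid is at the centre, 0.86 m below the top of the plate, so the centroid depth is h_c = 5.9 + 0.86 = 6.76 m.
A = π(0.86)² = 2.32352 m².
Resultant F = γ·h_c·A = 10.05525 × 6.76 × 2.32352 = 157.938 kN.
I_c = πr⁴/4 = π × 0.86⁴/4 = 0.429619 m⁴.
Centre of pressure: y_p = y_c + I_c/(y_c·A) = 6.76 + 0.429619/(6.76 × 2.32352) = 6.76 + 0.0273521 = 6.78735 m along the plane.
The resultant acts 0.86 + 0.0273521 = 0.887352 m (along the plate) below the hinge at the top edge, so the moment about the hinge is M = F × 0.887352 = 157.938 × 0.887352 = 140.147 kN·m.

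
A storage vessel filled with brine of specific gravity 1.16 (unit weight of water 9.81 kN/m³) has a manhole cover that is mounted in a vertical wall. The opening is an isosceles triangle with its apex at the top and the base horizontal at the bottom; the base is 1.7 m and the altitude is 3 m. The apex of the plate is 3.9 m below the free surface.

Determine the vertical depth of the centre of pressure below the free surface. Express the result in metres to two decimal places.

h_p = 5.98 m

γ = 1.16 × 9.81 = 11.3796 kN/m³.
With the apex up, the centroid sits 2h/3 = 2 × 3/3 = 2 m below the apex, so the centroid depth is h_c = 3.9 + 2 = 5.9 m.
A = ½ × 1.7 × 3 = 2.55 m².
Resultant F = γ·h_c·A = 11.3796 × 5.9 × 2.55 = 171.206 kN.
I_c = b·h³/36 = 1.7 × 3³/36 = 1.275 m⁴.
Centre of pressure: y_p = y_c + I_c/(y_c·A) = 5.9 + 1.275/(5.9 × 2.55) = 5.9 + 0.0847458 = 5.98475 m along the plane.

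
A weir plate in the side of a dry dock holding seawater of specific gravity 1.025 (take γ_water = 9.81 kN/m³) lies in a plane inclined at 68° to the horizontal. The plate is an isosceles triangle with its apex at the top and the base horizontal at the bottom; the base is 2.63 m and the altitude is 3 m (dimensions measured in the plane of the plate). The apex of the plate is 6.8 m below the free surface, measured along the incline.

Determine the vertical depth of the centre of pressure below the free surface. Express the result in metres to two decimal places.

γ = 1.025 × 9.81 = 10.05525 kN/m³.
Let θ = 68° be the plate's angle to the horizontal; measure y along the incline from where the plane meets the free surface. Vertical depth h = y·sinθ with sinθ = 0.927184.
With the apex up, the centroid sits 2h/3 = 2 × 3/3 = 2 m below the apex, so y_c = 6.8 + 2 = 8.8 m and h_c = 8.8 × 0.927184 = 8.15922 m.
A = ½ × 2.63 × 3 = 3.945 m².
Resultant F = γ·h_c·A = 10.05525 × 8.15922 × 3.945 = 323.66 kN.
I_c = b·h³/36 = 2.63 × 3³/36 = 1.9725 m⁴.
Centre of pressure: y_p = y_c + I_c/(y_c·A) = 8.8 + 1.9725/(8.8 × 3.945) = 8.8 + 0.0568182 = 8.85682 m along the plane.
Vertically, h_p = y_p·sinθ = 8.85682 × 0.927184 = 8.2119 m.

h_p = 8.21 m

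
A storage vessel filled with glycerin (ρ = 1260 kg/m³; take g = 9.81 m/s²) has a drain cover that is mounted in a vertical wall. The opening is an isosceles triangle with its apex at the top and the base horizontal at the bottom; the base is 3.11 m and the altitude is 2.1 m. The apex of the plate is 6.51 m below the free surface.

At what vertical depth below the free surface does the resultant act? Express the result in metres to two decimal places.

h_p = 7.94 m

γ = ρg = 1260 × 9.81 / 1000 = 12.3606 kN/m³.
With the apex up, the centroid sits 2h/3 = 2 × 2.1/3 = 1.4 m below the apex, so the centroid depth is h_c = 6.51 + 1.4 = 7.91 m.
A = ½ × 3.11 × 2.1 = 3.2655 m².
Resultant F = γ·h_c·A = 12.3606 × 7.91 × 3.2655 = 319.276 kN.
I_c = b·h³/36 = 3.11 × 2.1³/36 = 0.800048 m⁴.
Centre of pressure: y_p = y_c + I_c/(y_c·A) = 7.91 + 0.800048/(7.91 × 3.2655) = 7.91 + 0.0309735 = 7.94097 m along the plane.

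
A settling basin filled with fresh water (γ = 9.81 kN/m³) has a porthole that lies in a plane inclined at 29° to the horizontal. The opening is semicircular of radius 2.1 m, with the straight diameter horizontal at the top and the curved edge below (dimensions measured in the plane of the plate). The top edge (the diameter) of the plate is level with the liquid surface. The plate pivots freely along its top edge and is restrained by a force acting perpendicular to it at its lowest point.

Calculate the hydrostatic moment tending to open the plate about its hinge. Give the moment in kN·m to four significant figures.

M ≈ 36.32 kN·m

γ = 9.81 kN/m³.
Let θ = 29° be the plate's angle to the horizontal; measure y along the incline from where the plane meets the free surface. Vertical depth h = y·sinθ with sinθ = 0.484810.
The centroid of a semicircle lies 4r/(3π) = 0.891268 m from the diameter, here below the top edge, so y_c = 0.891268 m and h_c = 0.891268 × 0.484810 = 0.432096 m.
A = πr²/2 = π × 2.1²/2 = 6.92721 m².
Resultant F = γ·h_c·A = 9.81 × 0.432096 × 6.92721 = 29.3635 kN.
I_c = (π/8 − 8/(9π))·r⁴ = 0.109757 × 2.1⁴ = 2.13457 m⁴.
Centre of pressure: y_p = y_c + I_c/(y_c·A) = 0.891268 + 2.13457/(0.891268 × 6.92721) = 0.891268 + 0.345735 = 1.237 m along the plane.
The resultant acts 0.891268 + 0.345735 = 1.237 m (along the plate) below the hinge at the top edge, so the moment about the hinge is M = F × 1.237 = 29.3635 × 1.237 = 36.3226 kN·m.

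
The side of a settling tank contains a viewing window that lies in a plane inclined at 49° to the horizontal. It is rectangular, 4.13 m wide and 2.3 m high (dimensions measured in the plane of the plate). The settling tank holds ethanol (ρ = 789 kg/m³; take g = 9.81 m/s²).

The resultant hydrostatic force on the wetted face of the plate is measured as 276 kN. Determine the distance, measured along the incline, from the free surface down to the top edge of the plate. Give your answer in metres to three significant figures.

γ = ρg = 789 × 9.81 / 1000 = 7.74009 kN/m³.
A = 4.13 × 2.3 = 9.499 m².
From F = γ·h_c·A, the centroid depth is h_c = 276/(7.74009 × 9.499) = 3.75392 m.
Let θ = 49° be the plate's angle to the horizontal; measure y along the incline from where the plane meets the free surface. Vertical depth h = y·sinθ with sinθ = 0.754710.
Along the incline, y_c = h_c/sinθ = 3.75392/0.754710 = 4.97399 m.
The centroid lies 2.3/2 = 1.15 m below the top edge, so the top edge sits at y_top = 4.97399 − 1.15 = 3.82399 m along the incline.

y_top ≈ 3.82 m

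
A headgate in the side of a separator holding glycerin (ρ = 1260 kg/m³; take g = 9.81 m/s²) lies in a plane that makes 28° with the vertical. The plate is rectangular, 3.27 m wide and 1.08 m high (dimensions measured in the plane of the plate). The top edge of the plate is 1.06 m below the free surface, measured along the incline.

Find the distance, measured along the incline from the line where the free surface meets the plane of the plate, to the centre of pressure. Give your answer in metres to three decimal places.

y_p = 1.661 m

γ = ρg = 1260 × 9.81 / 1000 = 12.3606 kN/m³.
The plate makes 28° with the vertical, i.e. θ = 90° − 28° = 62° to the horizontal. Measuring y along the incline from the free-surface line, vertical depth h = y·sinθ with sinθ = 0.882948.
The centroid lies 1.08/2 = 0.54 m below the top edge, so y_c = 1.06 + 0.54 = 1.6 m and h_c = 1.6 × 0.882948 = 1.41272 m.
A = 3.27 × 1.08 = 3.5316 m².
Resultant F = γ·h_c·A = 12.3606 × 1.41272 × 3.5316 = 61.669 kN.
I_c = b·h³/12 = 3.27 × 1.08³/12 = 0.343272 m⁴.
Centre of pressure: y_p = y_c + I_c/(y_c·A) = 1.6 + 0.343272/(1.6 × 3.5316) = 1.6 + 0.0607501 = 1.66075 m along the plane.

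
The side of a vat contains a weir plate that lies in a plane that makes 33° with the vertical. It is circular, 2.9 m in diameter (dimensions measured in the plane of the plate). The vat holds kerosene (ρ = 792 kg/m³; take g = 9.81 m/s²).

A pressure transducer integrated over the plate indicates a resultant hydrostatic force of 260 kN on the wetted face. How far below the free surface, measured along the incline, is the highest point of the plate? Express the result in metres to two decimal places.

γ = ρg = 792 × 9.81 / 1000 = 7.76952 kN/m³.
A = π(1.45)² = 6.6052 m².
From F = γ·h_c·A, the centroid depth is h_c = 260/(7.76952 × 6.6052) = 5.06633 m.
The plate makes 33° with the vertical, i.e. θ = 90° − 33° = 57° to the horizontal. Measuring y along the incline from the free-surface line, vertical depth h = y·sinθ with sinθ = 0.838671.
Along the incline, y_c = h_c/sinθ = 5.06633/0.838671 = 6.0409 m.
The centroid is at the centre, 1.45 m below the top of the plate, so the highest point sits at y_top = 6.0409 − 1.45 = 4.5909 m along the incline.

y_top ≈ 4.59 m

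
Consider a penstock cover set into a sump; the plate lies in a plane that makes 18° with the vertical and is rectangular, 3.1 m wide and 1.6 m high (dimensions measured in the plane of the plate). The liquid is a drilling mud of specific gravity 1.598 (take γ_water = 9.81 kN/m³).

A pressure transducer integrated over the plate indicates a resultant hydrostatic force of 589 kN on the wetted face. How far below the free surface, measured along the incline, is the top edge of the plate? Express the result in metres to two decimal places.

γ = 1.598 × 9.81 = 15.67638 kN/m³.
A = 3.1 × 1.6 = 4.96 m².
From F = γ·h_c·A, the centroid depth is h_c = 589/(15.67638 × 4.96) = 7.57509 m.
The plate makes 18° with the vertical, i.e. θ = 90° − 18° = 72° to the horizontal. Measuring y along the incline from the free-surface line, vertical depth h = y·sinθ with sinθ = 0.951057.
Along the incline, y_c = h_c/sinθ = 7.57509/0.951057 = 7.96492 m.
The centroid lies 1.6/2 = 0.8 m below the top edge, so the top edge sits at y_top = 7.96492 − 0.8 = 7.16492 m along the incline.

y_top ≈ 7.16 m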